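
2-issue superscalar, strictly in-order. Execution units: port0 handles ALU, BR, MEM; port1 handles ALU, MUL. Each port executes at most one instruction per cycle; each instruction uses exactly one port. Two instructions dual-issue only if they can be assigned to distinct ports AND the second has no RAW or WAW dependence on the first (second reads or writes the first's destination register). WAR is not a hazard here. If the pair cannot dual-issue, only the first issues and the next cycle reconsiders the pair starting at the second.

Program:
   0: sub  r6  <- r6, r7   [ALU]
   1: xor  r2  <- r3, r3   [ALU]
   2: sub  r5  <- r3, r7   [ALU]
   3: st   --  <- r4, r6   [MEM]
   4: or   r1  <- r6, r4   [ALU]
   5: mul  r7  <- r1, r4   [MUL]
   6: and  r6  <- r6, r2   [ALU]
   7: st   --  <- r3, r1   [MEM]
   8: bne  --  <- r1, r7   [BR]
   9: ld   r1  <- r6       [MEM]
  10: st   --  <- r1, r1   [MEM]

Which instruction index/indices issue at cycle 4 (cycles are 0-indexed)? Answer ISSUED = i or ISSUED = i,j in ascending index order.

0. sub+xor @i0,i1  | dual
1. sub+st @i2,i3  | dual
2. or @i4  | RAW r1
3. mul+and @i5,i6  | dual
4. st @i7  | no-port MEM/BR
5. bne @i8  | no-port BR/MEM
6. ld @i9  | no-port MEM/MEM
7. st @i10  | tail

ISSUED = 7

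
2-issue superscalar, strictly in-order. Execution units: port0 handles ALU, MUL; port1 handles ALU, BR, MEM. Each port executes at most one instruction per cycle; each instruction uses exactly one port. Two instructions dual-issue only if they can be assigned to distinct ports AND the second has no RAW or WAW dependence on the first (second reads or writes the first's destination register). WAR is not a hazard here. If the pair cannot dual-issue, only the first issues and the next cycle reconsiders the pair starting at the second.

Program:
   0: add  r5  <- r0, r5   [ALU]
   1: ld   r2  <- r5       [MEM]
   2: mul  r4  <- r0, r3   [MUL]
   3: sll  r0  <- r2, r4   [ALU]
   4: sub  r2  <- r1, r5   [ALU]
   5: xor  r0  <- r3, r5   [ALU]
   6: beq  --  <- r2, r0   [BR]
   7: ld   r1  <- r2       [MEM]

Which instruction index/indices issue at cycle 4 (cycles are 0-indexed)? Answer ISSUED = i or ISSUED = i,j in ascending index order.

  cy0 -> i0 (add.ALU) RAW r5
  cy1 -> i1&i2 (ld.MEM/mul.MUL) dual
  cy2 -> i3&i4 (sll.ALU/sub.ALU) dual
  cy3 -> i5 (xor.ALU) RAW r0
  cy4 -> i6 (beq.BR) no-port BR/MEM
  cy5 -> i7 (ld.MEM) tail

ISSUED = 6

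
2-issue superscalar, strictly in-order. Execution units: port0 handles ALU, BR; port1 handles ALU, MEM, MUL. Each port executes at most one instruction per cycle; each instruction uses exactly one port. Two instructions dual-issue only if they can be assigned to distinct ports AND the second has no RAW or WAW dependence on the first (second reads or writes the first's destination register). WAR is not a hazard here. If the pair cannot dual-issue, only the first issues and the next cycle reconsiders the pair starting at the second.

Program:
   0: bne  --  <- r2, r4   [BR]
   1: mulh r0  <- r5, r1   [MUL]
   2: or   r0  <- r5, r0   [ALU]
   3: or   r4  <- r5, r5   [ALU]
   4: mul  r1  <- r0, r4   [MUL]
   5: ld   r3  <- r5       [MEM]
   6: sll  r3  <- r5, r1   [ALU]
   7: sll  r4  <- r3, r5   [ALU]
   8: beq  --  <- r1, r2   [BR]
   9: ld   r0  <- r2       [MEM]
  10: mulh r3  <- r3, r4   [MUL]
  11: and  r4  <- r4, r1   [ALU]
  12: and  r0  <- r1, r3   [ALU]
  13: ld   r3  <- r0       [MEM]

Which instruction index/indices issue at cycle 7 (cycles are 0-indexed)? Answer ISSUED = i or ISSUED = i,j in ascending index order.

ISSUED = 10,11

0. bne mulh @i0&i1  | dual
1. or or @i2&i3  | dual
2. mul @i4  | no-port MUL/MEM
3. ld @i5  | WAW r3
4. sll @i6  | RAW r3
5. sll beq @i7&i8  | dual
6. ld @i9  | no-port MEM/MUL
7. mulh and @i10&i11  | dual
8. and @i12  | RAW r0
9. ld @i13  | tail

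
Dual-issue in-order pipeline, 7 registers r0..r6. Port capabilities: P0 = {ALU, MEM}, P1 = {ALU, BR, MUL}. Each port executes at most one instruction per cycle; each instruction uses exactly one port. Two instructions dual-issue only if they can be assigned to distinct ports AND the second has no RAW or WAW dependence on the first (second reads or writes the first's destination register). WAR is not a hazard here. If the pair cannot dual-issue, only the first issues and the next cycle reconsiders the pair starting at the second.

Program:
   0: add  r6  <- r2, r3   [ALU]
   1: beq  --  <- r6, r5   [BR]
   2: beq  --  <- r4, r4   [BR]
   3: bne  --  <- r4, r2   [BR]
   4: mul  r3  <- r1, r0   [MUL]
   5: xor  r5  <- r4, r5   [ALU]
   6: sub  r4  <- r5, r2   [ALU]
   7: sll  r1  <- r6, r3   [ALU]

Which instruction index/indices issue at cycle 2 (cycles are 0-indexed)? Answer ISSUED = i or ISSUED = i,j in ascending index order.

ISSUED = 2

t=0 i0:add ; RAW r6
t=1 i1:beq ; no-port BR/BR
t=2 i2:beq ; no-port BR/BR
t=3 i3:bne ; no-port BR/MUL
t=4 i4/i5:mul;xor ; dual
t=5 i6/i7:sub;sll ; dual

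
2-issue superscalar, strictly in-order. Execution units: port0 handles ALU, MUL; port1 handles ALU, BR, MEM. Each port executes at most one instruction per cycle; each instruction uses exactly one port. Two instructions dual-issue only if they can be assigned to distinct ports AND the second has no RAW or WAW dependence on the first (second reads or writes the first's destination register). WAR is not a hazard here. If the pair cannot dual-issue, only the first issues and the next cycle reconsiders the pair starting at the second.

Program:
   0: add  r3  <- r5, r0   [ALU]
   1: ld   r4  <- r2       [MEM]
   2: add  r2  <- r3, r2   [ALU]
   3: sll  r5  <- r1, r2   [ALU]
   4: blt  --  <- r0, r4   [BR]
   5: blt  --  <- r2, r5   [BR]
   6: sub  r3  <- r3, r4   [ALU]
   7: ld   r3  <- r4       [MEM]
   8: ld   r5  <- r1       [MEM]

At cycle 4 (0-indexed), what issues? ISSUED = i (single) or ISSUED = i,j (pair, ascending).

0. add;ld @i0+i1  | 2-wide
1. add @i2  | RAW r2
2. sll;blt @i3+i4  | 2-wide
3. blt;sub @i5+i6  | 2-wide
4. ld @i7  | no-port MEM/MEM
5. ld @i8  | tail

ISSUED = 7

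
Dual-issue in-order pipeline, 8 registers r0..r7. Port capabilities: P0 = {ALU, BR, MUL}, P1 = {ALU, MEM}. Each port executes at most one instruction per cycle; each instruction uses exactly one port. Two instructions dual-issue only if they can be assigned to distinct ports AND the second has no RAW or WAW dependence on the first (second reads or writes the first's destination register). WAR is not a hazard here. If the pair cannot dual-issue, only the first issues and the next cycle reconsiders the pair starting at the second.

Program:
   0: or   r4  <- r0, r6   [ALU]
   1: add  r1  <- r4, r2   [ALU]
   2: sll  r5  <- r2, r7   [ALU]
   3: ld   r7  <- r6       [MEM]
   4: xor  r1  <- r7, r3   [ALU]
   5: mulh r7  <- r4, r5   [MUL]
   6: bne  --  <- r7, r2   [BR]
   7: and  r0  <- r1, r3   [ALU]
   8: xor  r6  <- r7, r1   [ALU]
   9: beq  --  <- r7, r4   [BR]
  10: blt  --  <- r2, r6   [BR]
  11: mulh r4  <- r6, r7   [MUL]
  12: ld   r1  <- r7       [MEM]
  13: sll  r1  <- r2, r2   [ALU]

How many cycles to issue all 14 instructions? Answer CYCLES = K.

CYCLES = 9

t=0 i0:or.ALU ; RAW r4
t=1 i1&i2:add.ALU+sll.ALU ; pair
t=2 i3:ld.MEM ; RAW r7
t=3 i4&i5:xor.ALU+mulh.MUL ; pair
t=4 i6&i7:bne.BR+and.ALU ; pair
t=5 i8&i9:xor.ALU+beq.BR ; pair
t=6 i10:blt.BR ; no-port BR/MUL
t=7 i11&i12:mulh.MUL+ld.MEM ; pair
t=8 i13:sll.ALU ; tail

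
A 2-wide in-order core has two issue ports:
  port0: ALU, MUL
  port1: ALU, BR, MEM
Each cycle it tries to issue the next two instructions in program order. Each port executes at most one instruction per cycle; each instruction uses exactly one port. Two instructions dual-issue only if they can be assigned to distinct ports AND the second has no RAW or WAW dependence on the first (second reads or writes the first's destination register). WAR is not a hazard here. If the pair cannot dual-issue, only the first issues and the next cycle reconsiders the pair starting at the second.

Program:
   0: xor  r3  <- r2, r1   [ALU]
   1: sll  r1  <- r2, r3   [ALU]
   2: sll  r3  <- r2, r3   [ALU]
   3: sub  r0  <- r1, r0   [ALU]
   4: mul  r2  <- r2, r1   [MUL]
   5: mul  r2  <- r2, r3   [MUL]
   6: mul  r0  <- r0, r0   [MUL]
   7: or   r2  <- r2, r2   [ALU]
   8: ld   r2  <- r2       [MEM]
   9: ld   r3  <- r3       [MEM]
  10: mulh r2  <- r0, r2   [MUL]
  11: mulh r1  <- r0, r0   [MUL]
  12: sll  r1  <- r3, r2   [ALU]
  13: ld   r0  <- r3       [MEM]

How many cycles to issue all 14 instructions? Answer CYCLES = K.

CYCLES = 9

t=0 i0:xor.ALU ; RAW r3
t=1 i1,i2:sll.ALU+sll.ALU ; pair
t=2 i3,i4:sub.ALU+mul.MUL ; pair
t=3 i5:mul.MUL ; no-port MUL/MUL
t=4 i6,i7:mul.MUL+or.ALU ; pair
t=5 i8:ld.MEM ; no-port MEM/MEM
t=6 i9,i10:ld.MEM+mulh.MUL ; pair
t=7 i11:mulh.MUL ; WAW r1
t=8 i12,i13:sll.ALU+ld.MEM ; pair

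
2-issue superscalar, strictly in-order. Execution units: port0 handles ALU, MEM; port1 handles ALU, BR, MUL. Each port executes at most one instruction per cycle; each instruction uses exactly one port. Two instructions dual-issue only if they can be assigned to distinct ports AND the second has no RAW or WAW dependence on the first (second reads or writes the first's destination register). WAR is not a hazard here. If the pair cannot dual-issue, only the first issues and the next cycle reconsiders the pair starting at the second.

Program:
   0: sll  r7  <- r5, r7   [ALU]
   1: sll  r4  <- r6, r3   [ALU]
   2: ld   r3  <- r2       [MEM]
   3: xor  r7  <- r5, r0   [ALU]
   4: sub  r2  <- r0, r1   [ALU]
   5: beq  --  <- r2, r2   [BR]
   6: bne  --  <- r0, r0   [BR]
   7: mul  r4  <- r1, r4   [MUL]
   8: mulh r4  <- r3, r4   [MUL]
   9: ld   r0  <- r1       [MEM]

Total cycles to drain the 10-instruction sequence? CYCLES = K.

#0 head=0: sll.ALU+sll.ALU i0+i1 2-wide
#1 head=2: ld.MEM+xor.ALU i2+i3 2-wide
#2 head=4: sub.ALU i4 RAW r2
#3 head=5: beq.BR i5 no-port BR/BR
#4 head=6: bne.BR i6 no-port BR/MUL
#5 head=7: mul.MUL i7 no-port MUL/MUL
#6 head=8: mulh.MUL+ld.MEM i8+i9 2-wide

CYCLES = 7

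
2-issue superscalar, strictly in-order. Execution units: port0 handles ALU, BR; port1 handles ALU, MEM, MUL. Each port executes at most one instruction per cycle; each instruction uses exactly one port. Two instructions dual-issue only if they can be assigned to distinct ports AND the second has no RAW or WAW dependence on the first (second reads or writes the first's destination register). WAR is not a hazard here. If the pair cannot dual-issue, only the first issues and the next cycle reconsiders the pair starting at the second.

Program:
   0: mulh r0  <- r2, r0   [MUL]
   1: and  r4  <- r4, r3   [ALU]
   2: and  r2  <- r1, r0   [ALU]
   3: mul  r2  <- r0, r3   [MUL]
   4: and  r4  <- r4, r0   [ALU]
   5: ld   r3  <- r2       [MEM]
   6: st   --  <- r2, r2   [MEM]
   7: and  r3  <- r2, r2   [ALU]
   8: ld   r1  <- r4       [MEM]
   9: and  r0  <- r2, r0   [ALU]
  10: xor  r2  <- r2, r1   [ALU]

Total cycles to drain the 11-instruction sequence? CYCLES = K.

CYCLES = 7

[0] i0+i1  mulh;and  -- dual
[1] i2  and  -- WAW r2
[2] i3+i4  mul;and  -- dual
[3] i5  ld  -- no-port MEM/MEM
[4] i6+i7  st;and  -- dual
[5] i8+i9  ld;and  -- dual
[6] i10  xor  -- tail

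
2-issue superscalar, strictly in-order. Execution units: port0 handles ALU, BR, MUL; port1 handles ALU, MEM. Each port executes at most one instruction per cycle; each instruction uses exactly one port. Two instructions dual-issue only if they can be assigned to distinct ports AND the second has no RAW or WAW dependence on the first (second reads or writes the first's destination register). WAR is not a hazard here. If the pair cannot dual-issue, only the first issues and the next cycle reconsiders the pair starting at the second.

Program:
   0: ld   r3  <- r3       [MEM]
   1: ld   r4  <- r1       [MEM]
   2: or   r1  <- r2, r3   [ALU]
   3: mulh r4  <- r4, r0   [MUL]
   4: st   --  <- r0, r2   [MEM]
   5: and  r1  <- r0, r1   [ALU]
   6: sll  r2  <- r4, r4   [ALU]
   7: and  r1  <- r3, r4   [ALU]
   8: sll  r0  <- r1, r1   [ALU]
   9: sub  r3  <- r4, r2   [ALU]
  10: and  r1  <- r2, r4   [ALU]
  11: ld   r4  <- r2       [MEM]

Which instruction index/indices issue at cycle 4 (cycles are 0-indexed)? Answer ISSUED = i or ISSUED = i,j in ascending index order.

t=0 i0:ld.MEM ; no-port MEM/MEM
t=1 i1/i2:ld.MEM+or.ALU ; dual
t=2 i3/i4:mulh.MUL+st.MEM ; dual
t=3 i5/i6:and.ALU+sll.ALU ; dual
t=4 i7:and.ALU ; RAW r1
t=5 i8/i9:sll.ALU+sub.ALU ; dual
t=6 i10/i11:and.ALU+ld.MEM ; dual

ISSUED = 7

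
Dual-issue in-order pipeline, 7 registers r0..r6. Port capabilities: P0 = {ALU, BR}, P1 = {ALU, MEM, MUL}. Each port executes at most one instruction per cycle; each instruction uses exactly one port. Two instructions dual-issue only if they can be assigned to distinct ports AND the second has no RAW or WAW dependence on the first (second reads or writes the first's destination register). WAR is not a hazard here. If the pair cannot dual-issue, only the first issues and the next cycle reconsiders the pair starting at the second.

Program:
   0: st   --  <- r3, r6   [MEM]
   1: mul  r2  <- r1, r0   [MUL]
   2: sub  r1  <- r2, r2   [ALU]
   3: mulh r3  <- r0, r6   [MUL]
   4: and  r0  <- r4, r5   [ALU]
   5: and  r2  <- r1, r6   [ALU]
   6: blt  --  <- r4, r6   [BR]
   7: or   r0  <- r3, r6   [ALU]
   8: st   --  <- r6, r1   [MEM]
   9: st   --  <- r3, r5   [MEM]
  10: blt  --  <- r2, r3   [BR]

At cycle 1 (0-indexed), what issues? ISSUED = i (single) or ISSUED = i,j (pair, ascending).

ISSUED = 1

#0 head=0: st.MEM i0 no-port MEM/MUL
#1 head=1: mul.MUL i1 RAW r2
#2 head=2: sub.ALU mulh.MUL i2&i3 pair
#3 head=4: and.ALU and.ALU i4&i5 pair
#4 head=6: blt.BR or.ALU i6&i7 pair
#5 head=8: st.MEM i8 no-port MEM/MEM
#6 head=9: st.MEM blt.BR i9&i10 pair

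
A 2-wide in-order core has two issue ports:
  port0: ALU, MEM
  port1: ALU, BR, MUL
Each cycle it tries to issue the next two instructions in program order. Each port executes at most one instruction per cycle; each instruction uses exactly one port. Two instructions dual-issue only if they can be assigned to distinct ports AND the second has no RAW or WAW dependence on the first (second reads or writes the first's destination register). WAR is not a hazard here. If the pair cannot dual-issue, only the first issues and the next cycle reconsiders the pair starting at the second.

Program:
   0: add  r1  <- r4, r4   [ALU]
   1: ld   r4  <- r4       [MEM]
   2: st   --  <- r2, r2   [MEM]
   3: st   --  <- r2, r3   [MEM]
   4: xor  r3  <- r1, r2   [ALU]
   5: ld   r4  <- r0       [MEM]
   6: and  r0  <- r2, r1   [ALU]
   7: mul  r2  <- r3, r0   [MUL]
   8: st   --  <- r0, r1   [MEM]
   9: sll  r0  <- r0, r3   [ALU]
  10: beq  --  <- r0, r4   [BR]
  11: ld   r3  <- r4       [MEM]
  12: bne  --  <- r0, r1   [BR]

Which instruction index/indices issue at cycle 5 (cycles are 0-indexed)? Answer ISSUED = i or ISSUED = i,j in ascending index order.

c0: i0&i1 add/ld  2-wide
c1: i2 st  no-port MEM/MEM
c2: i3&i4 st/xor  2-wide
c3: i5&i6 ld/and  2-wide
c4: i7&i8 mul/st  2-wide
c5: i9 sll  RAW r0
c6: i10&i11 beq/ld  2-wide
c7: i12 bne  tail

ISSUED = 9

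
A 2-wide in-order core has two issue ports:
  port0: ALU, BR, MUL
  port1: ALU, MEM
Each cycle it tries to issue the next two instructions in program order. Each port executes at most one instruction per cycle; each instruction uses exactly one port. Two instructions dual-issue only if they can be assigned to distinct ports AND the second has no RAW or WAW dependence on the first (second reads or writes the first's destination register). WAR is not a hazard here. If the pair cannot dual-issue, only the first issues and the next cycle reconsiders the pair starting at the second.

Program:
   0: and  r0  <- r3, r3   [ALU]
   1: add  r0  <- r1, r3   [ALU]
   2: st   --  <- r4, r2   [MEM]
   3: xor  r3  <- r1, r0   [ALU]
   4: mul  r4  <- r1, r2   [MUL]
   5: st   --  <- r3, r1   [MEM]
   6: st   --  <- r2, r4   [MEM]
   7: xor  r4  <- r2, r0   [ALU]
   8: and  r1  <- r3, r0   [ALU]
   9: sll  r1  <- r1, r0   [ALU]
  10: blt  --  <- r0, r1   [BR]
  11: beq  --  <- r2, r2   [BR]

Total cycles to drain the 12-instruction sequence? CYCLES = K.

[0] i0  and  -- WAW r0
[1] i1&i2  add+st  -- dual
[2] i3&i4  xor+mul  -- dual
[3] i5  st  -- no-port MEM/MEM
[4] i6&i7  st+xor  -- dual
[5] i8  and  -- RAW+WAW r1
[6] i9  sll  -- RAW r1
[7] i10  blt  -- no-port BR/BR
[8] i11  beq  -- tail

CYCLES = 9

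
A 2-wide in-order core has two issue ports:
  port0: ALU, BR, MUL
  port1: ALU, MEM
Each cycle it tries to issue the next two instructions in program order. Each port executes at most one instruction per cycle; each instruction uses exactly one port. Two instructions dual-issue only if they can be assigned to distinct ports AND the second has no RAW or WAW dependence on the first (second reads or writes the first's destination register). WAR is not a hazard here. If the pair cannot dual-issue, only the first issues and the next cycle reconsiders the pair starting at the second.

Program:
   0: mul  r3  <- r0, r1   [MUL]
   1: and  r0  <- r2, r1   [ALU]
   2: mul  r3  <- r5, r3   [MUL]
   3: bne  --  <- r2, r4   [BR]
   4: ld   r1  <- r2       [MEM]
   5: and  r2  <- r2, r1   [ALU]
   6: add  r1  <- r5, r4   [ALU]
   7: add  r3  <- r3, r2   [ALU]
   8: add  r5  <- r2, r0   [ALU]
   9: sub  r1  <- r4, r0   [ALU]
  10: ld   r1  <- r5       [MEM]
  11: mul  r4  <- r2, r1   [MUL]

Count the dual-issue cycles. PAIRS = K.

  cy0 -> i0+i1 (mul+and) dual
  cy1 -> i2 (mul) no-port MUL/BR
  cy2 -> i3+i4 (bne+ld) dual
  cy3 -> i5+i6 (and+add) dual
  cy4 -> i7+i8 (add+add) dual
  cy5 -> i9 (sub) WAW r1
  cy6 -> i10 (ld) RAW r1
  cy7 -> i11 (mul) tail

PAIRS = 4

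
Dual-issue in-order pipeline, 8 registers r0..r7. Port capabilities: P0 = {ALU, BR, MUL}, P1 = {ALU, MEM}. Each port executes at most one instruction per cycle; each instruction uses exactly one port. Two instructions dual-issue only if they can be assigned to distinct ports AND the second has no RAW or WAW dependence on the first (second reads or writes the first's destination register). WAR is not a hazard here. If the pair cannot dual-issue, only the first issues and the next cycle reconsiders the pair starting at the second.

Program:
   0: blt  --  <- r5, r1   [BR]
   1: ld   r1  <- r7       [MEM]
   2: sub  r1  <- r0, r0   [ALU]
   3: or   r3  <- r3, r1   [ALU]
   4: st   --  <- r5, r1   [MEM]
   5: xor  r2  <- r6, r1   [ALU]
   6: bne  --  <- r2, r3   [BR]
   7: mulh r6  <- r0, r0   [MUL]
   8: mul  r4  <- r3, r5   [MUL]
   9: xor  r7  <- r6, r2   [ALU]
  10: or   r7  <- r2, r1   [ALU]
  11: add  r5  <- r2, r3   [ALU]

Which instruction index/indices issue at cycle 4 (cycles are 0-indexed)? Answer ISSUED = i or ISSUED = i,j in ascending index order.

t=0 i0+i1:blt+ld ; dual
t=1 i2:sub ; RAW r1
t=2 i3+i4:or+st ; dual
t=3 i5:xor ; RAW r2
t=4 i6:bne ; no-port BR/MUL
t=5 i7:mulh ; no-port MUL/MUL
t=6 i8+i9:mul+xor ; dual
t=7 i10+i11:or+add ; dual

ISSUED = 6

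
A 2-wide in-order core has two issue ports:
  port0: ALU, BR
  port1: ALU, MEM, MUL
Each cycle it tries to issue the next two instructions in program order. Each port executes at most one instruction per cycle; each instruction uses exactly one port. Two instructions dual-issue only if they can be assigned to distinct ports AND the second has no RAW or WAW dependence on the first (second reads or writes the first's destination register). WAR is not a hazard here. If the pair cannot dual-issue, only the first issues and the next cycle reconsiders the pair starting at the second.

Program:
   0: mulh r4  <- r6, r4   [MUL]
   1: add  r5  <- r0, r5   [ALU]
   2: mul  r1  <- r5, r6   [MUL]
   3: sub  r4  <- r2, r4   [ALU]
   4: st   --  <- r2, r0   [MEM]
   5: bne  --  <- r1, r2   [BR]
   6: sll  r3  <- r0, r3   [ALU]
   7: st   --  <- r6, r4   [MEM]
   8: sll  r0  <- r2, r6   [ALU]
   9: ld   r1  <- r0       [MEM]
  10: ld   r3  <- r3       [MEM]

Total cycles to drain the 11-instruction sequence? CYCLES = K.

CYCLES = 7

#0 head=0: mulh+add i0,i1 pair
#1 head=2: mul+sub i2,i3 pair
#2 head=4: st+bne i4,i5 pair
#3 head=6: sll+st i6,i7 pair
#4 head=8: sll i8 RAW r0
#5 head=9: ld i9 no-port MEM/MEM
#6 head=10: ld i10 tail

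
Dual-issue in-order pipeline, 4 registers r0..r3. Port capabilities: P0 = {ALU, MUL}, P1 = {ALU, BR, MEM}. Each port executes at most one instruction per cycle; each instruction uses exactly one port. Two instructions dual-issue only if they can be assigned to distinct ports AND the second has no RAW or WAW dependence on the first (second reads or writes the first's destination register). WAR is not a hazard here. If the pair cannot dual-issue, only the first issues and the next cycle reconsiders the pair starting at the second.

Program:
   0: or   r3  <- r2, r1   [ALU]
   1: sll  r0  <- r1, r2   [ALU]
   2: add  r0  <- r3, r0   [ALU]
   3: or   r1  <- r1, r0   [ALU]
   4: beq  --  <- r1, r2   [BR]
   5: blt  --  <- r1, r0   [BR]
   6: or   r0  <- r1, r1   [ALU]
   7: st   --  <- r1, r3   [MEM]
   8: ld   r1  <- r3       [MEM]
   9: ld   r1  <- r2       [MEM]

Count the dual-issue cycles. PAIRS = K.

c0: i0/i1 or.ALU;sll.ALU  2-wide
c1: i2 add.ALU  RAW r0
c2: i3 or.ALU  RAW r1
c3: i4 beq.BR  no-port BR/BR
c4: i5/i6 blt.BR;or.ALU  2-wide
c5: i7 st.MEM  no-port MEM/MEM
c6: i8 ld.MEM  no-port MEM/MEM
c7: i9 ld.MEM  tail

PAIRS = 2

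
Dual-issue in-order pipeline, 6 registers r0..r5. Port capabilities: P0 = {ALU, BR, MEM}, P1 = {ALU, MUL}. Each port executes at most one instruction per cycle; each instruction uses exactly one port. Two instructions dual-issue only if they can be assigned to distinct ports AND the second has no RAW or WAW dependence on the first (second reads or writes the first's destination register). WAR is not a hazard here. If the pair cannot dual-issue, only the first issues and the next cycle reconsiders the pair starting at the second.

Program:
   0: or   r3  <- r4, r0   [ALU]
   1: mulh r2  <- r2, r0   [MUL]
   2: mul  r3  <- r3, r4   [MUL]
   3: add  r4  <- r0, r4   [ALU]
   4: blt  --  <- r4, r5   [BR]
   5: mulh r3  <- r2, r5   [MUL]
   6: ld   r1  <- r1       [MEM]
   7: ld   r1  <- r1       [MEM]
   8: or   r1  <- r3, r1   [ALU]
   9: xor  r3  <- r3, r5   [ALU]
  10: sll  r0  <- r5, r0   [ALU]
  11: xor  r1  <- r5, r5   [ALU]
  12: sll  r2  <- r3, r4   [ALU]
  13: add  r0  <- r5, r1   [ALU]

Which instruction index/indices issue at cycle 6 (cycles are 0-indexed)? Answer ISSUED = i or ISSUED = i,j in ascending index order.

c0: i0+i1 or/mulh  pair
c1: i2+i3 mul/add  pair
c2: i4+i5 blt/mulh  pair
c3: i6 ld  no-port MEM/MEM
c4: i7 ld  RAW+WAW r1
c5: i8+i9 or/xor  pair
c6: i10+i11 sll/xor  pair
c7: i12+i13 sll/add  pair

ISSUED = 10,11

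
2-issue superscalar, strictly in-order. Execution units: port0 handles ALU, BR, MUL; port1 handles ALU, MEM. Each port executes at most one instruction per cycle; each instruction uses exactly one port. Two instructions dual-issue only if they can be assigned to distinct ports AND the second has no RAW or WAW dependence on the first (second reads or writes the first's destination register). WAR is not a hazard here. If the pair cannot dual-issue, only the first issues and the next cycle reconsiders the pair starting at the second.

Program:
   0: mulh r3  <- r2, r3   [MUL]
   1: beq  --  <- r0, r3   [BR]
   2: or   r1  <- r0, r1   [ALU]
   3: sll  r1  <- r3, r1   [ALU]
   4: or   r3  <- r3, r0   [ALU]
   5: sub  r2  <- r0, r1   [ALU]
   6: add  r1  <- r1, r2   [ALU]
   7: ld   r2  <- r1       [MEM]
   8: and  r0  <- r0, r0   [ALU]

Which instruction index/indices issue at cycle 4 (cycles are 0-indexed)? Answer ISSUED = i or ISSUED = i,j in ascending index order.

ISSUED = 6

#0 head=0: mulh i0 no-port MUL/BR
#1 head=1: beq or i1,i2 pair
#2 head=3: sll or i3,i4 pair
#3 head=5: sub i5 RAW r2
#4 head=6: add i6 RAW r1
#5 head=7: ld and i7,i8 pair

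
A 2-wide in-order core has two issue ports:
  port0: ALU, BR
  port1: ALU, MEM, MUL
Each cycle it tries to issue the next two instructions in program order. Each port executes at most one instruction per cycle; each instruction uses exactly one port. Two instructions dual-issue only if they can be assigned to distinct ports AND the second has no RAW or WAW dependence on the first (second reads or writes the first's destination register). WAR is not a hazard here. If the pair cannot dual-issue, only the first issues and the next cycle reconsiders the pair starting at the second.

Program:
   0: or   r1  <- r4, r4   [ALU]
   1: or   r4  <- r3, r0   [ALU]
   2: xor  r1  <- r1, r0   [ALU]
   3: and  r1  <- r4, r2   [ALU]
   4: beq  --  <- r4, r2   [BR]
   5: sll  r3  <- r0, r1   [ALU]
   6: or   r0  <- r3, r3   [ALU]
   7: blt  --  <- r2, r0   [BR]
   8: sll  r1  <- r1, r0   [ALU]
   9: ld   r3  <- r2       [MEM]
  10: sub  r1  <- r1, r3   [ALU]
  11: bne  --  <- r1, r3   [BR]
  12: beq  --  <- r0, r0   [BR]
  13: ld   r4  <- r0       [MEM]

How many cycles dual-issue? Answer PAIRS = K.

PAIRS = 4

0. or.ALU or.ALU @i0/i1  | dual
1. xor.ALU @i2  | WAW r1
2. and.ALU beq.BR @i3/i4  | dual
3. sll.ALU @i5  | RAW r3
4. or.ALU @i6  | RAW r0
5. blt.BR sll.ALU @i7/i8  | dual
6. ld.MEM @i9  | RAW r3
7. sub.ALU @i10  | RAW r1
8. bne.BR @i11  | no-port BR/BR
9. beq.BR ld.MEM @i12/i13  | dual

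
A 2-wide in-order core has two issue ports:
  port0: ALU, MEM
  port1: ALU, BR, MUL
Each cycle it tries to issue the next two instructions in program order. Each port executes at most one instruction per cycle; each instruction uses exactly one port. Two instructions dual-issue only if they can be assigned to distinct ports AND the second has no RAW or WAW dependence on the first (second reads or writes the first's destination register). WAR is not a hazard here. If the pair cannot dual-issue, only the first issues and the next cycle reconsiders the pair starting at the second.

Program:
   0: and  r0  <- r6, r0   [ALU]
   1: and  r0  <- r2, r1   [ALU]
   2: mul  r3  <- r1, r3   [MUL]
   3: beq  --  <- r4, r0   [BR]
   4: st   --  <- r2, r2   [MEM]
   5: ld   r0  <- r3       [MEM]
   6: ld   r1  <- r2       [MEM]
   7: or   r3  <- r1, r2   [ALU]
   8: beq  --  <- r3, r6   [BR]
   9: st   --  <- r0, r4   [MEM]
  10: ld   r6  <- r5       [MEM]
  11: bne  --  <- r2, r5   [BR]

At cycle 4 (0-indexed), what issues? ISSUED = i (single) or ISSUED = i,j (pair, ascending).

ISSUED = 6

#0 head=0: and i0 WAW r0
#1 head=1: and/mul i1+i2 dual
#2 head=3: beq/st i3+i4 dual
#3 head=5: ld i5 no-port MEM/MEM
#4 head=6: ld i6 RAW r1
#5 head=7: or i7 RAW r3
#6 head=8: beq/st i8+i9 dual
#7 head=10: ld/bne i10+i11 dual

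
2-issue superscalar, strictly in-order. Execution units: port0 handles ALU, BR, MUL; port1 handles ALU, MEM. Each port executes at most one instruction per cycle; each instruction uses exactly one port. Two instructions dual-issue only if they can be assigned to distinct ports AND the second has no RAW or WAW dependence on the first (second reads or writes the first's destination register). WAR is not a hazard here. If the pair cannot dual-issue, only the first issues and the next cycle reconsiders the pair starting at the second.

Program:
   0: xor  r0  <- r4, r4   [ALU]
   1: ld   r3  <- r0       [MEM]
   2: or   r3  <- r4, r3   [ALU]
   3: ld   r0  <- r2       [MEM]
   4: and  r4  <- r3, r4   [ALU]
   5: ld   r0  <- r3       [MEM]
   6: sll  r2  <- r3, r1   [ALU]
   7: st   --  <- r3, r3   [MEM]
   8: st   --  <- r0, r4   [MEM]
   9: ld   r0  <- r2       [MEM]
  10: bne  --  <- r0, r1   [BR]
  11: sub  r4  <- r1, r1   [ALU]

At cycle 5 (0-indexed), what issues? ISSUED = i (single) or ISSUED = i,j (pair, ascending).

ISSUED = 8

#0 head=0: xor.ALU i0 RAW r0
#1 head=1: ld.MEM i1 RAW+WAW r3
#2 head=2: or.ALU+ld.MEM i2&i3 pair
#3 head=4: and.ALU+ld.MEM i4&i5 pair
#4 head=6: sll.ALU+st.MEM i6&i7 pair
#5 head=8: st.MEM i8 no-port MEM/MEM
#6 head=9: ld.MEM i9 RAW r0
#7 head=10: bne.BR+sub.ALU i10&i11 pair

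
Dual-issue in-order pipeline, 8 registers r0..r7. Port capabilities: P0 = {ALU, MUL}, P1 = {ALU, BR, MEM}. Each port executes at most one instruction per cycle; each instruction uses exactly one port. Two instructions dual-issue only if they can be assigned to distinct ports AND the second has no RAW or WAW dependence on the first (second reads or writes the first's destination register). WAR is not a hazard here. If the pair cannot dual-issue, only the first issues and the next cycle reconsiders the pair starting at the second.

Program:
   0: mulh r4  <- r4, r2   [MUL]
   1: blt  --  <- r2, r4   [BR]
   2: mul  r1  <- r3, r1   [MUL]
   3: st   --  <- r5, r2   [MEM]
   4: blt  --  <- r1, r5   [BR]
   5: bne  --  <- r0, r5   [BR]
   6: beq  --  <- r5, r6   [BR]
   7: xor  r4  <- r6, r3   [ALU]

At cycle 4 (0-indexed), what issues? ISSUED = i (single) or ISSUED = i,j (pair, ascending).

ISSUED = 5

[0] i0  mulh.MUL  -- RAW r4
[1] i1,i2  blt.BR mul.MUL  -- dual
[2] i3  st.MEM  -- no-port MEM/BR
[3] i4  blt.BR  -- no-port BR/BR
[4] i5  bne.BR  -- no-port BR/BR
[5] i6,i7  beq.BR xor.ALU  -- dual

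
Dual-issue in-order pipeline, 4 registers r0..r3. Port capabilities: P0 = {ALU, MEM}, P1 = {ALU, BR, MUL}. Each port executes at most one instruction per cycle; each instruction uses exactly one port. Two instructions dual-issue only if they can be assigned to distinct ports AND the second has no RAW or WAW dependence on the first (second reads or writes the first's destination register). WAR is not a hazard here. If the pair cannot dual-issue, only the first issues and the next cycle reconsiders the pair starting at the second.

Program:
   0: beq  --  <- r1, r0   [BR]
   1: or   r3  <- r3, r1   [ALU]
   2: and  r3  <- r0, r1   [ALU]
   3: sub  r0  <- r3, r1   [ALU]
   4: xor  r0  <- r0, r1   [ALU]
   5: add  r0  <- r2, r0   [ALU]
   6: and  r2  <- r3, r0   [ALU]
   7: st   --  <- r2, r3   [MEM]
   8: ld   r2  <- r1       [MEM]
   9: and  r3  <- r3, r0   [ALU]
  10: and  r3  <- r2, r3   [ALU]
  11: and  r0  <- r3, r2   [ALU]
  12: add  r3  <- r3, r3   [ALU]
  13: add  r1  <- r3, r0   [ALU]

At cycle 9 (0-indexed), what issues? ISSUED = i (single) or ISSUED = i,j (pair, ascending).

ISSUED = 11,12

t=0 i0&i1:beq.BR/or.ALU ; 2-wide
t=1 i2:and.ALU ; RAW r3
t=2 i3:sub.ALU ; RAW+WAW r0
t=3 i4:xor.ALU ; RAW+WAW r0
t=4 i5:add.ALU ; RAW r0
t=5 i6:and.ALU ; RAW r2
t=6 i7:st.MEM ; no-port MEM/MEM
t=7 i8&i9:ld.MEM/and.ALU ; 2-wide
t=8 i10:and.ALU ; RAW r3
t=9 i11&i12:and.ALU/add.ALU ; 2-wide
t=10 i13:add.ALU ; tail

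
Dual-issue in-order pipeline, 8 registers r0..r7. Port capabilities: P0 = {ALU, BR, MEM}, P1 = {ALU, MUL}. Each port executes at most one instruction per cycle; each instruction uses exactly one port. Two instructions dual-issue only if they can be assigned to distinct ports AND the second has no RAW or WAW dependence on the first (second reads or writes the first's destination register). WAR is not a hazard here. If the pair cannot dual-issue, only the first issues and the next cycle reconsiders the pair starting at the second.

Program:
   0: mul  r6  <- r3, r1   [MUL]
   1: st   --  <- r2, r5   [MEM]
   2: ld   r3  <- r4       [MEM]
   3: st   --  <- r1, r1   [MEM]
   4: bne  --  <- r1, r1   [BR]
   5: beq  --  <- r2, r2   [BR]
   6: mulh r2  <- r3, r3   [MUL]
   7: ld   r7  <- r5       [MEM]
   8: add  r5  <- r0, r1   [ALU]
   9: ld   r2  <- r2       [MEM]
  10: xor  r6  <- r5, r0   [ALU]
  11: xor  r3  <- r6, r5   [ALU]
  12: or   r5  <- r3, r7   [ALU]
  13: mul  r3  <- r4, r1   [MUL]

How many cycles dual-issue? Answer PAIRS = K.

PAIRS = 5

#0 head=0: mul;st i0/i1 2-wide
#1 head=2: ld i2 no-port MEM/MEM
#2 head=3: st i3 no-port MEM/BR
#3 head=4: bne i4 no-port BR/BR
#4 head=5: beq;mulh i5/i6 2-wide
#5 head=7: ld;add i7/i8 2-wide
#6 head=9: ld;xor i9/i10 2-wide
#7 head=11: xor i11 RAW r3
#8 head=12: or;mul i12/i13 2-wide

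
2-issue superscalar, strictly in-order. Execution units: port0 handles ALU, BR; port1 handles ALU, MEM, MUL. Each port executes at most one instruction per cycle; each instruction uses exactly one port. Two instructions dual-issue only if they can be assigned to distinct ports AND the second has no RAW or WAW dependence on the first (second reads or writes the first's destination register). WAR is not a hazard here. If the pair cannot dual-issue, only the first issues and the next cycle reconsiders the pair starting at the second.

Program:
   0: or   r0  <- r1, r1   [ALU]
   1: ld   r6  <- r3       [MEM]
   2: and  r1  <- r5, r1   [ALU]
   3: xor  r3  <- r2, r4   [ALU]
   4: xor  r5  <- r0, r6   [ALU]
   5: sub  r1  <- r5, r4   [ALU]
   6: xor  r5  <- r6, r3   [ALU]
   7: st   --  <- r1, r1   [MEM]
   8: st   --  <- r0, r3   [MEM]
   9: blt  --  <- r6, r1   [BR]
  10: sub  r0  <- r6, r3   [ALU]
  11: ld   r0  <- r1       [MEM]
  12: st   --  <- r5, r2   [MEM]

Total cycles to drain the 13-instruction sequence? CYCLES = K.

#0 head=0: or.ALU ld.MEM i0+i1 pair
#1 head=2: and.ALU xor.ALU i2+i3 pair
#2 head=4: xor.ALU i4 RAW r5
#3 head=5: sub.ALU xor.ALU i5+i6 pair
#4 head=7: st.MEM i7 no-port MEM/MEM
#5 head=8: st.MEM blt.BR i8+i9 pair
#6 head=10: sub.ALU i10 WAW r0
#7 head=11: ld.MEM i11 no-port MEM/MEM
#8 head=12: st.MEM i12 tail

CYCLES = 9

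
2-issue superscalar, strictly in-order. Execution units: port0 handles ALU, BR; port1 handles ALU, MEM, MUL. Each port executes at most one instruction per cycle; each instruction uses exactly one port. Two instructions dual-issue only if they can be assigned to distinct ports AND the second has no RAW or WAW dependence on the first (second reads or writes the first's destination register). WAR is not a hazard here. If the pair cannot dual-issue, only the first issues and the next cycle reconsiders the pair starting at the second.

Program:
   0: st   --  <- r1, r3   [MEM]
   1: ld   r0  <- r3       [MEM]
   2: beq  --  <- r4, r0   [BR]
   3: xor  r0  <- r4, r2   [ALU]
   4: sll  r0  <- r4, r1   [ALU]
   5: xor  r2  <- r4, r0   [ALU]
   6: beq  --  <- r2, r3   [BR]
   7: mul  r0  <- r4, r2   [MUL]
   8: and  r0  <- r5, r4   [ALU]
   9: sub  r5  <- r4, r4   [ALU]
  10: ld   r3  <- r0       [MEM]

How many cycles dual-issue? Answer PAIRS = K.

[0] i0  st  -- no-port MEM/MEM
[1] i1  ld  -- RAW r0
[2] i2,i3  beq/xor  -- pair
[3] i4  sll  -- RAW r0
[4] i5  xor  -- RAW r2
[5] i6,i7  beq/mul  -- pair
[6] i8,i9  and/sub  -- pair
[7] i10  ld  -- tail

PAIRS = 3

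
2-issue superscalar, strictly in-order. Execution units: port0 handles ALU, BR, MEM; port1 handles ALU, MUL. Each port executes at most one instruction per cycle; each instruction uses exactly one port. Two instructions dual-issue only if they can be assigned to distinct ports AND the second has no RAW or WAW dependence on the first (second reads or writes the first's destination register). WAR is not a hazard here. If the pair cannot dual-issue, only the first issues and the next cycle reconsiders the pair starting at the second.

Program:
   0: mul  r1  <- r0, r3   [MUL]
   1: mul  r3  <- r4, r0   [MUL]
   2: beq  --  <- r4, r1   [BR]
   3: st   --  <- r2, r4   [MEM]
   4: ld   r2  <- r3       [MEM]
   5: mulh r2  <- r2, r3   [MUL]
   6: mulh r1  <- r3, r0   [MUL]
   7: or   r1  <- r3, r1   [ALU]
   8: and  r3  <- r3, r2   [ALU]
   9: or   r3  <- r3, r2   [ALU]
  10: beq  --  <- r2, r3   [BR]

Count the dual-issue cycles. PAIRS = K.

c0: i0 mul.MUL  no-port MUL/MUL
c1: i1/i2 mul.MUL;beq.BR  dual
c2: i3 st.MEM  no-port MEM/MEM
c3: i4 ld.MEM  RAW+WAW r2
c4: i5 mulh.MUL  no-port MUL/MUL
c5: i6 mulh.MUL  RAW+WAW r1
c6: i7/i8 or.ALU;and.ALU  dual
c7: i9 or.ALU  RAW r3
c8: i10 beq.BR  tail

PAIRS = 2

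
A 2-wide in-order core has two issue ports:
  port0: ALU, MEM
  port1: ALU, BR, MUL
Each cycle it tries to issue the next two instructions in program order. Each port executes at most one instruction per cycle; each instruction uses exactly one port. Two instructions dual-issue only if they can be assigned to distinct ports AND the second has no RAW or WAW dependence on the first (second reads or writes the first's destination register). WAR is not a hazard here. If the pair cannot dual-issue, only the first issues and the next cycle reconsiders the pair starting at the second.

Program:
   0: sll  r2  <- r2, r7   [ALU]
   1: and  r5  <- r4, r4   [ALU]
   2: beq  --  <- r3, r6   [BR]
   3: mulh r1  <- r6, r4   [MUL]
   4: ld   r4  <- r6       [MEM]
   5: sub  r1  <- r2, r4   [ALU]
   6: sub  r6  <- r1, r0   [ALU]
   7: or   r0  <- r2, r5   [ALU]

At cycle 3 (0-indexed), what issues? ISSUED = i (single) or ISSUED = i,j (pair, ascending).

ISSUED = 5

#0 head=0: sll and i0,i1 dual
#1 head=2: beq i2 no-port BR/MUL
#2 head=3: mulh ld i3,i4 dual
#3 head=5: sub i5 RAW r1
#4 head=6: sub or i6,i7 dual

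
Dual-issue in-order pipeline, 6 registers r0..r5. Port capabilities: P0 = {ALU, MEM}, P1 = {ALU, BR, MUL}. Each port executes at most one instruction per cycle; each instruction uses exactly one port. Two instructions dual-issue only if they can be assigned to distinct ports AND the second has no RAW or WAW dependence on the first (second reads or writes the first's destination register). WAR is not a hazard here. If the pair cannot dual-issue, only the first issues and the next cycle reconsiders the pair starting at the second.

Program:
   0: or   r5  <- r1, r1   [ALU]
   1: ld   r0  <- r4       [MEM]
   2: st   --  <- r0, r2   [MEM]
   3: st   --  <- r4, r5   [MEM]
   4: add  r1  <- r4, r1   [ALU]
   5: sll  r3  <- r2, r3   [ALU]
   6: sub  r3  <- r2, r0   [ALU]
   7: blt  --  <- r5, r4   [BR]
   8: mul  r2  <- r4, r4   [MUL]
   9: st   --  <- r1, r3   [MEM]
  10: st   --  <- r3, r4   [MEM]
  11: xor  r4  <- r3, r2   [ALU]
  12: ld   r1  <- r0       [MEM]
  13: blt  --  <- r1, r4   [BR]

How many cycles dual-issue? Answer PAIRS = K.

c0: i0,i1 or.ALU/ld.MEM  pair
c1: i2 st.MEM  no-port MEM/MEM
c2: i3,i4 st.MEM/add.ALU  pair
c3: i5 sll.ALU  WAW r3
c4: i6,i7 sub.ALU/blt.BR  pair
c5: i8,i9 mul.MUL/st.MEM  pair
c6: i10,i11 st.MEM/xor.ALU  pair
c7: i12 ld.MEM  RAW r1
c8: i13 blt.BR  tail

PAIRS = 5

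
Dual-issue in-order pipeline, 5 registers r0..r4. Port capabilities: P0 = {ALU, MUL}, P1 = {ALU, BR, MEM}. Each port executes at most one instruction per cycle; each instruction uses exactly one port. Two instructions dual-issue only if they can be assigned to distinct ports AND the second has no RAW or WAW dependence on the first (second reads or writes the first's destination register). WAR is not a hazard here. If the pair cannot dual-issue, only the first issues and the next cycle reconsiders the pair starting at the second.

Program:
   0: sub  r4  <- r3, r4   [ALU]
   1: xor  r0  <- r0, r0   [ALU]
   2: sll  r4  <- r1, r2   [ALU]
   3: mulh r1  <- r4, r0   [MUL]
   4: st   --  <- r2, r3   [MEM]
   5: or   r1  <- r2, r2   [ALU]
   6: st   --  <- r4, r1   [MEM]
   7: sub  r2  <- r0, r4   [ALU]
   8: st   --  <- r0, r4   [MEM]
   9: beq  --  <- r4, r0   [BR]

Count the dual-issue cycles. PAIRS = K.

[0] i0,i1  sub.ALU+xor.ALU  -- pair
[1] i2  sll.ALU  -- RAW r4
[2] i3,i4  mulh.MUL+st.MEM  -- pair
[3] i5  or.ALU  -- RAW r1
[4] i6,i7  st.MEM+sub.ALU  -- pair
[5] i8  st.MEM  -- no-port MEM/BR
[6] i9  beq.BR  -- tail

PAIRS = 3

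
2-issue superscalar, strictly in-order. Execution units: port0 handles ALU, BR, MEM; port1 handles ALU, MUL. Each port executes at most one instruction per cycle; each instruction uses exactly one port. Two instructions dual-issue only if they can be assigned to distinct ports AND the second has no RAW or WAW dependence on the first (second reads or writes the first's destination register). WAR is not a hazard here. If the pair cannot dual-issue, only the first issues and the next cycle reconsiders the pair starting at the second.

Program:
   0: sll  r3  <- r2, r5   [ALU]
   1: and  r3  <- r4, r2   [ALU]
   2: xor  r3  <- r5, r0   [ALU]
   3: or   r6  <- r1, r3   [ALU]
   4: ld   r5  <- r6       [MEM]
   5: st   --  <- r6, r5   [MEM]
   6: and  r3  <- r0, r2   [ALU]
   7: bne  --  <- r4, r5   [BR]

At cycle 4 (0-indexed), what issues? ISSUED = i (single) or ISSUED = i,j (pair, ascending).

0. sll.ALU @i0  | WAW r3
1. and.ALU @i1  | WAW r3
2. xor.ALU @i2  | RAW r3
3. or.ALU @i3  | RAW r6
4. ld.MEM @i4  | no-port MEM/MEM
5. st.MEM+and.ALU @i5&i6  | 2-wide
6. bne.BR @i7  | tail

ISSUED = 4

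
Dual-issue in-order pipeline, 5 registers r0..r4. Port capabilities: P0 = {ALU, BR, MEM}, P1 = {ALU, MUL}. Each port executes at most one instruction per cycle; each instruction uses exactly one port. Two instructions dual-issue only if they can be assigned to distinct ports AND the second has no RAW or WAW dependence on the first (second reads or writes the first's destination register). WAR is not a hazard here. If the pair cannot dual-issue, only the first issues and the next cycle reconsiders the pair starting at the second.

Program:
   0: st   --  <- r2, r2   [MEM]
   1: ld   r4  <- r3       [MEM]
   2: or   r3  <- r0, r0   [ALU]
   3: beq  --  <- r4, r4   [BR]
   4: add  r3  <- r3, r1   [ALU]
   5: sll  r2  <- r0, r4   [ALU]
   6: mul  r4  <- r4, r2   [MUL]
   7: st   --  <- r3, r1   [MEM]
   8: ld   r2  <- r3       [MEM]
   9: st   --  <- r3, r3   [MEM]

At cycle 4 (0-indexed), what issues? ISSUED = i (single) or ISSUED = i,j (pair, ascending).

c0: i0 st  no-port MEM/MEM
c1: i1,i2 ld/or  pair
c2: i3,i4 beq/add  pair
c3: i5 sll  RAW r2
c4: i6,i7 mul/st  pair
c5: i8 ld  no-port MEM/MEM
c6: i9 st  tail

ISSUED = 6,7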